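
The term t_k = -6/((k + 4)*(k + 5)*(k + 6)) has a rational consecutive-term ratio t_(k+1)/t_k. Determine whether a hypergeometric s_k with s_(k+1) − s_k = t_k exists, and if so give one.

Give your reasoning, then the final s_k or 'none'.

s_k = 3*k*(-k - 9)/(20*(k + 4)*(k + 5))

Compute t_(k+1)/t_k: get (k + 4)/(k + 7).
Normal form (A,B,C) = (k + 4, k + 7, 1).
Need (k + 4)·f(k+1) − (k + 6)·f(k) = 1.
deg f ≤ 2 (via 1,1,0).
Match coefficients ⇒ f(k) = k*(k + 9)/40.
Get s_k = R·t_k = 3*k*(-k - 9)/(20*(k + 4)*(k + 5)) with R(k) = B(k−1)f(k)/C(k) = k*(k + 6)*(k + 9)/40.
Verify: -6/(k**3 + 15*k**2 + 74*k + 120) matches t_k.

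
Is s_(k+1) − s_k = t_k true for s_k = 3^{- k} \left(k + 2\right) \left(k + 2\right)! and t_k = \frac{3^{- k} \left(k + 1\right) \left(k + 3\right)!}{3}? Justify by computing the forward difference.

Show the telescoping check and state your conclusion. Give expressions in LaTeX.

s_(k+1) = (k + 3)*factorial(k + 3)/(3*3**k)
s_(k+1) − s_k = (k**2 + 3*k + 3)*factorial(k + 2)/(3*3**k)
(s_(k+1) − s_k) − t_k = -k*factorial(k + 2)/(3*3**k)

Invalid: residual - \frac{3^{- k} k \left(k + 2\right)!}{3} ≠ 0.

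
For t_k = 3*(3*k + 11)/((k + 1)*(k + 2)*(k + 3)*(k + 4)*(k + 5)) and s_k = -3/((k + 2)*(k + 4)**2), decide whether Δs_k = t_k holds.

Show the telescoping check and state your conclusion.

s_(k+1) = -3/((k + 3)*(k + 5)**2)
s_(k+1) − s_k = -3/((k + 3)*(k + 5)**2) + 3/((k + 2)*(k + 4)**2)
(s_(k+1) − s_k) − t_k = 9*(-4*k**2 - 31*k - 59)/(k**7 + 24*k**6 + 240*k**5 + 1290*k**4 + 3999*k**3 + 7086*k**2 + 6560*k + 2400)

Invalid: residual 9*(-4*k**2 - 31*k - 59)/(k**7 + 24*k**6 + 240*k**5 + 1290*k**4 + 3999*k**3 + 7086*k**2 + 6560*k + 2400) ≠ 0.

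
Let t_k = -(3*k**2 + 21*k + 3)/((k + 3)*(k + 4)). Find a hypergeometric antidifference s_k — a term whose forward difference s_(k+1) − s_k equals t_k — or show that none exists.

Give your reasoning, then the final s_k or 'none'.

s_k = k*(2 - 3*k)/(k + 3)

t_(k+1)/t_k = (k + 3)*(7*k + (k + 1)**2 + 8)/((k + 5)*(k**2 + 7*k + 1)).
So A=k + 3 and B=k + 5, with C=k**2 + 7*k + 1.
Set up (k + 3)·f(k+1) − (k + 4)·f(k) − (k**2 + 7*k + 1) = 0.
Degrees (1,1,2) ⇒ d ≤ 2.
Solving with deg f ≤ 2: f(k) = k*(3*k - 2)/3.
Get s_k = R·t_k = k*(2 - 3*k)/(k + 3) with R(k) = B(k−1)f(k)/C(k) = k*(k + 4)*(3*k - 2)/(3*(k**2 + 7*k + 1)).
s_(k+1) − s_k = 3*(-k**2 - 7*k - 1)/(k**2 + 7*k + 12) = t_k.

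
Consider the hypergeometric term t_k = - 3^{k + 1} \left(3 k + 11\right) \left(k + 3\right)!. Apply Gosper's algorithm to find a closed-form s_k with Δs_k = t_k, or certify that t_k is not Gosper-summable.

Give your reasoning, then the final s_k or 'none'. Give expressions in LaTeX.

s_k = - 3^{k + 1} \left(k + 3\right)!

Step 1: r(k) = 3*(k + 4)*(3*k + 14)/(3*k + 11).
A = 3*k + 12, B = 1, C = k + 11/3.
Set up (3*k + 12)·f(k+1) − (1)·f(k) − (k + 11/3) = 0.
d = 0 from the (1,0,1) case.
A polynomial solution: f(k) = 1/3.
Certificate R = B(k−1)f/C = 1/(3*k + 11) gives s_k = -3**(k + 1)*factorial(k + 3).
Δs = -3**(k + 1)*(3*k + 11)*factorial(k + 3), as required.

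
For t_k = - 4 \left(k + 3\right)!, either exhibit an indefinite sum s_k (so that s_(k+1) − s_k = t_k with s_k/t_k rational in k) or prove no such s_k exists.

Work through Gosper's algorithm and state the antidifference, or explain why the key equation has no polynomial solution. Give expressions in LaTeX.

Step 1: r(k) = k + 4.
Normal form (A,B,C) = (k + 4, 1, 1).
Key eq: (k + 4)·f(k+1) = (1)·f(k) + (1).
d = -1 from the (1,0,0) case.
Negative degree bound (-1): no f exists, t_k not Gosper-summable.

no hypergeometric antidifference exists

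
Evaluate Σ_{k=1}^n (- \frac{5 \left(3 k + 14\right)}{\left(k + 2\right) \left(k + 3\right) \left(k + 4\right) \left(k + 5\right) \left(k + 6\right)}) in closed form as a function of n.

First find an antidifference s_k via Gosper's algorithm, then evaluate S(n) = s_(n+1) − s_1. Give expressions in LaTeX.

Ratio r(k) = (k + 2)*(3*k + 17)/((k + 7)*(3*k + 14)).
Gosper form: A/B · C(k+1)/C(k) with A=k + 2, B=k + 7, C=k + 14/3.
f must satisfy (k + 2)·f(k+1) − (k + 6)·f(k) = k + 14/3.
deg f ≤ 4 (via 1,1,1).
Coefficient equations give f(k) = k*(k + 4)*(k**2 + 10*k + 31)/90.
Certificate R = B(k−1)f/C = k*(k + 4)*(k + 6)*(k**2 + 10*k + 31)/(30*(3*k + 14)) gives s_k = k*(-k**2 - 10*k - 31)/(6*(k**3 + 10*k**2 + 31*k + 30)).
Check: Δs_k = 5*(-3*k - 14)/(k**5 + 20*k**4 + 155*k**3 + 580*k**2 + 1044*k + 720). ✓
Σ_(k=1)^n t_k = s_(n+1) − s_(1) = ((-n**3 - 13*n**2 - 54*n - 42)/(6*(n**3 + 13*n**2 + 54*n + 72))) − (-7/72), i.e. 5*n*(-n**2 - 13*n - 54)/(72*(n**3 + 13*n**2 + 54*n + 72)).

S(n) = \frac{5 n \left(- n^{2} - 13 n - 54\right)}{72 \left(n^{3} + 13 n^{2} + 54 n + 72\right)}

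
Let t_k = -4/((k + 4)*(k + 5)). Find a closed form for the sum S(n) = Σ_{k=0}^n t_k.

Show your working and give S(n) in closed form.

S(n) = (-n - 1)/(n + 5)

r(k) = (k + 4)/(k + 6) after simplifying.
So A=k + 4 and B=k + 6, with C=1.
Solve (k + 4)·f(k+1) − (k + 5)·f(k) = 1.
Bound: deg f ≤ 1.
Match coefficients ⇒ f(k) = k/4.
Then R = B(k−1)f/C = k*(k + 5)/4, so s_k = R(k)·t_k = -k/(k + 4).
Verify: -4/(k**2 + 9*k + 20) matches t_k.
Telescope: S(n) = s_(n+1) − s_(0) = (-n - 1)/(n + 5) − (0) = (-n - 1)/(n + 5).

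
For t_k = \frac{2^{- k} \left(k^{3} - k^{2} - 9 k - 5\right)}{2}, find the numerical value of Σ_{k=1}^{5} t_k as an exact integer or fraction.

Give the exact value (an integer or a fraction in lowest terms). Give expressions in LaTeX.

Σ = -23/4

r(k) = (k**3/2 + k**2 - 4*k - 7)/(k**3 - k**2 - 9*k - 5) after simplifying.
Factor: A=1/2; B=1; C=k**3 - k**2 - 9*k - 5.
Need (1/2)·f(k+1) − (1)·f(k) = k**3 - k**2 - 9*k - 5.
deg f ≤ 3 (via 0,0,3).
A polynomial solution: f(k) = -2*(k + 2)*(k**2 - 2).
Get s_k = R·t_k = (-k**3 - 2*k**2 + 2*k + 4)/2**k with R(k) = B(k−1)f(k)/C(k) = -2*(k + 2)*(k**2 - 2)/(k**3 - k**2 - 9*k - 5).
s_(k+1) − s_k = (k**3 - k**2 - 9*k - 5)/(2*2**k) = t_k.
Telescoping: Σ = s_(6) − s_(1) = -17/4 − (3/2) = -23/4.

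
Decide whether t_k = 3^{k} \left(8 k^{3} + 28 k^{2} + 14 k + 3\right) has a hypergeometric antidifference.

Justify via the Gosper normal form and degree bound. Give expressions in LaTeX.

The ratio is 3*(8*k**3 + 52*k**2 + 94*k + 53)/(8*k**3 + 28*k**2 + 14*k + 3).
Take A(k)=3, B(k)=1, C(k)=k**3 + 7*k**2/2 + 7*k/4 + 3/8.
Key eq: (3)·f(k+1) = (1)·f(k) + (k**3 + 7*k**2/2 + 7*k/4 + 3/8).
deg f ≤ 3 (via 0,0,3).
Coefficient equations give f(k) = k*(2*k - 1)**2/8.
So s_k = (B(k−1)f/C)·t_k = (k*(2*k - 1)**2/(8*k**3 + 28*k**2 + 14*k + 3))·t_k = 3**k*k*(4*k**2 - 4*k + 1).
Check: Δs_k = 3**k*(8*k**3 + 28*k**2 + 14*k + 3). ✓

Yes. s_k = 3^{k} k \left(4 k^{2} - 4 k + 1\right).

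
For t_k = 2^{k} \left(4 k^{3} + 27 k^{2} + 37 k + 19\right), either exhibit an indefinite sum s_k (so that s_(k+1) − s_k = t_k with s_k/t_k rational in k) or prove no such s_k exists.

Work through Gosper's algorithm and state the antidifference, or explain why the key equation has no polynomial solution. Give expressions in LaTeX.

s_k = 2^{k} \left(4 k^{3} + 3 k^{2} + k + 3\right)

Step 1: r(k) = 2*(4*k**3 + 39*k**2 + 103*k + 87)/(4*k**3 + 27*k**2 + 37*k + 19).
So A=2 and B=1, with C=k**3 + 27*k**2/4 + 37*k/4 + 19/4.
f must satisfy (2)·f(k+1) − (1)·f(k) = k**3 + 27*k**2/4 + 37*k/4 + 19/4.
From deg A=0, deg B=0, deg C=3: d=3.
Solving with deg f ≤ 3: f(k) = (4*k**3 + 3*k**2 + k + 3)/4.
Get s_k = R·t_k = 2**k*(4*k**3 + 3*k**2 + k + 3) with R(k) = B(k−1)f(k)/C(k) = (4*k**3 + 3*k**2 + k + 3)/(4*k**3 + 27*k**2 + 37*k + 19).
Check: Δs_k = 2**k*(4*k**3 + 27*k**2 + 37*k + 19). ✓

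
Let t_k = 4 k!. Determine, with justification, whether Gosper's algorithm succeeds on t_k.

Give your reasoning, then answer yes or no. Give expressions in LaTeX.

No; the degree bound rules out any f.

t_(k+1)/t_k = k + 1.
Gosper form: A/B · C(k+1)/C(k) with A=k + 1, B=1, C=1.
Set up (k + 1)·f(k+1) − (1)·f(k) − (1) = 0.
d = -1 from the (1,0,0) case.
Negative degree bound (-1): no f exists, t_k not Gosper-summable.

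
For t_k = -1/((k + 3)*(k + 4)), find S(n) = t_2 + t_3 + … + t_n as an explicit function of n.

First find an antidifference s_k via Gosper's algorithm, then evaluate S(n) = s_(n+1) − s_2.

The ratio is (k + 3)/(k + 5).
Factor: A=k + 3; B=k + 5; C=1.
Key eq: (k + 3)·f(k+1) = (k + 4)·f(k) + (1).
deg f ≤ 1 (via 1,1,0).
A polynomial solution: f(k) = k/3.
So s_k = (B(k−1)f/C)·t_k = (k*(k + 4)/3)·t_k = -k/(3*k + 9).
s_(k+1) − s_k = -1/(k**2 + 7*k + 12) = t_k.
Telescope: S(n) = s_(n+1) − s_(2) = (-n - 1)/(3*(n + 4)) − (-2/15) = (1 - n)/(5*(n + 4)).

S(n) = (1 - n)/(5*(n + 4))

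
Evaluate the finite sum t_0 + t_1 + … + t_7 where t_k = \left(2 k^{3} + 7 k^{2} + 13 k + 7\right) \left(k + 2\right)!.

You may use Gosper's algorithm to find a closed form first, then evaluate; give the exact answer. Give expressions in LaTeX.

Compute t_(k+1)/t_k: get (2*k**4 + 19*k**3 + 72*k**2 + 128*k + 87)/(2*k**3 + 7*k**2 + 13*k + 7).
Take A(k)=k + 3, B(k)=1, C(k)=k**3 + 7*k**2/2 + 13*k/2 + 7/2.
Key eq: (k + 3)·f(k+1) = (1)·f(k) + (k**3 + 7*k**2/2 + 13*k/2 + 7/2).
d = 2 from the (1,0,3) case.
Coefficient equations give f(k) = (2*k**2 - k + 2)/2.
Then R = B(k−1)f/C = (2*k**2 - k + 2)/(2*k**3 + 7*k**2 + 13*k + 7), so s_k = R(k)·t_k = (2*k**2 - k + 2)*factorial(k + 2).
Δs = (2*k**3 + 7*k**2 + 13*k + 7)*factorial(k + 2), as required.
Telescoping: Σ = s_(8) − s_(0) = 442713600 − (4) = 442713596.

Σ = 442713596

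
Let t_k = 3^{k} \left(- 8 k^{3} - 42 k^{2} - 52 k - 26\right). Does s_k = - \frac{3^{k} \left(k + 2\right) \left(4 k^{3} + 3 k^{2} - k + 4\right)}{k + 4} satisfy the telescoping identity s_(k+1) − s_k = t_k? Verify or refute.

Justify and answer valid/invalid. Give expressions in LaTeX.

s_(k+1) = -3**(k + 1)*(k + 3)*(-k + 4*(k + 1)**3 + 3*(k + 1)**2 + 3)/(k + 5)
s_(k+1) − s_k = 3**k*(-8*k**5 - 98*k**4 - 450*k**3 - 900*k**2 - 804*k - 320)/(k**2 + 9*k + 20)
(s_(k+1) − s_k) − t_k = 3**k*(16*k**4 + 140*k**3 + 434*k**2 + 470*k + 200)/(k**2 + 9*k + 20)

Invalid: residual \frac{3^{k} \left(16 k^{4} + 140 k^{3} + 434 k^{2} + 470 k + 200\right)}{k^{2} + 9 k + 20} ≠ 0.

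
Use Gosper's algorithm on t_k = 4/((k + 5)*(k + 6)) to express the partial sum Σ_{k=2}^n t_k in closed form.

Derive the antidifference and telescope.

The ratio is (k + 5)/(k + 7).
So A=k + 5 and B=k + 7, with C=1.
Solve (k + 5)·f(k+1) − (k + 6)·f(k) = 1.
d = 1 from the (1,1,0) case.
Solving with deg f ≤ 1: f(k) = k/5.
Then R = B(k−1)f/C = k*(k + 6)/5, so s_k = R(k)·t_k = 4*k/(5*(k + 5)).
Check: Δs_k = 4/(k**2 + 11*k + 30). ✓
s_(n+1) = 4*(n + 1)/(5*(n + 6)) and s_(2) = 8/35, so S(n) = 4*(n - 1)/(7*(n + 6)).

S(n) = 4*(n - 1)/(7*(n + 6))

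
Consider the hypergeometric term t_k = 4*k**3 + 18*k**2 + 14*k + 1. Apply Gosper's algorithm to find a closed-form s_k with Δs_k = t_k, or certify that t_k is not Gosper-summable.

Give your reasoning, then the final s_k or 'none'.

s_k = k*(k**3 + 4*k**2 - k - 3)

r(k) = (4*k**3 + 30*k**2 + 62*k + 37)/(4*k**3 + 18*k**2 + 14*k + 1) after simplifying.
Factor: A=1; B=1; C=k**3 + 9*k**2/2 + 7*k/2 + 1/4.
f must satisfy (1)·f(k+1) − (1)·f(k) = k**3 + 9*k**2/2 + 7*k/2 + 1/4.
Bound: deg f ≤ 4.
Match coefficients ⇒ f(k) = k*(k**3 + 4*k**2 - k - 3)/4.
Get s_k = R·t_k = k*(k**3 + 4*k**2 - k - 3) with R(k) = B(k−1)f(k)/C(k) = k*(k**3 + 4*k**2 - k - 3)/(4*k**3 + 18*k**2 + 14*k + 1).
s_(k+1) − s_k = 4*k**3 + 18*k**2 + 14*k + 1 = t_k.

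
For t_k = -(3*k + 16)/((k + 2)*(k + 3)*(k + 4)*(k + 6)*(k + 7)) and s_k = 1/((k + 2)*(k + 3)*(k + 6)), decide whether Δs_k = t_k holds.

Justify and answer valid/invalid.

s_(k+1) = 1/((k + 3)*(k + 4)*(k + 7))
s_(k+1) − s_k = ((k + 2)*(k + 6) - (k + 4)*(k + 7))/((k + 2)*(k + 3)*(k + 4)*(k + 6)*(k + 7))
(s_(k+1) − s_k) − t_k = 0

Valid: the claim telescopes to t_k.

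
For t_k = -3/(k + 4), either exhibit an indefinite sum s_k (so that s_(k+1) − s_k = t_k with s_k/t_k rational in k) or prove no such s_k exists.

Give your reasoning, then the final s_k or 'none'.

no hypergeometric antidifference exists

Step 1: r(k) = (k + 4)/(k + 5).
Normal form (A,B,C) = (k + 4, k + 5, 1).
Set up (k + 4)·f(k+1) − (k + 4)·f(k) − (1) = 0.
From deg A=1, deg B=1, deg C=0: d=0.
Put f(k) = c0: A·f(k+1) − B(k−1)·f(k) − C = -1; need -1 = 0 — inconsistent ⇒ no f, not summable.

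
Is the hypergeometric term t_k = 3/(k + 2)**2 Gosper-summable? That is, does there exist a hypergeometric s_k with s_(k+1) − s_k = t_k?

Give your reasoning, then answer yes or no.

No — the linear system for f has no solution.

Ratio r(k) = (k + 2)**2/(k + 3)**2.
Normal form (A,B,C) = (k**2 + 4*k + 4, k**2 + 6*k + 9, 1).
f must satisfy (k**2 + 4*k + 4)·f(k+1) − (k**2 + 4*k + 4)·f(k) = 1.
From deg A=2, deg B=2, deg C=0: d=0.
Put f(k) = c0: A·f(k+1) − B(k−1)·f(k) − C = -1; need -1 = 0 — inconsistent ⇒ no f, not summable.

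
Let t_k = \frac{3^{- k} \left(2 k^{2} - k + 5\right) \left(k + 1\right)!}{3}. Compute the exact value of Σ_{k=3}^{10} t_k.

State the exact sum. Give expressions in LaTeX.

Compute t_(k+1)/t_k: get (k + 2)*(-k + 2*(k + 1)**2 + 4)/(3*(2*k**2 - k + 5)).
Gosper form: A/B · C(k+1)/C(k) with A=k/3 + 2/3, B=1, C=k**2 - k/2 + 5/2.
Set up (k/3 + 2/3)·f(k+1) − (1)·f(k) − (k**2 - k/2 + 5/2) = 0.
From deg A=1, deg B=0, deg C=2: d=1.
Solving with deg f ≤ 1: f(k) = 3*(2*k - 1)/2.
Then R = B(k−1)f/C = 3*(2*k - 1)/(2*k**2 - k + 5), so s_k = R(k)·t_k = (2*k - 1)*factorial(k + 1)/3**k.
Check: Δs_k = (2*k**2 - k + 5)*factorial(k + 1)/(3*3**k). ✓
Σ_(k=3)^(10) t_k = s_(11) − s_(3) = 13798400/243 − (40/9) = 13797320/243.

Σ = 13797320/243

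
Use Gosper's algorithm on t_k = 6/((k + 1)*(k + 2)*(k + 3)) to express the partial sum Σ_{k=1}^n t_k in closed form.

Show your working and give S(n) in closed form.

S(n) = n*(n + 5)/(2*(n**2 + 5*n + 6))

Step 1: r(k) = (k + 1)/(k + 4).
A = k + 1, B = k + 4, C = 1.
Set up (k + 1)·f(k+1) − (k + 3)·f(k) − (1) = 0.
Degrees (1,1,0) ⇒ d ≤ 2.
A polynomial solution: f(k) = k*(k + 3)/4.
Then R = B(k−1)f/C = k*(k + 3)**2/4, so s_k = R(k)·t_k = 3*k*(k + 3)/(2*(k + 1)*(k + 2)).
s_(k+1) − s_k = 6/(k**3 + 6*k**2 + 11*k + 6) = t_k.
s_(n+1) = 3*(n**2 + 5*n + 4)/(2*(n**2 + 5*n + 6)) and s_(1) = 1, so S(n) = n*(n + 5)/(2*(n**2 + 5*n + 6)).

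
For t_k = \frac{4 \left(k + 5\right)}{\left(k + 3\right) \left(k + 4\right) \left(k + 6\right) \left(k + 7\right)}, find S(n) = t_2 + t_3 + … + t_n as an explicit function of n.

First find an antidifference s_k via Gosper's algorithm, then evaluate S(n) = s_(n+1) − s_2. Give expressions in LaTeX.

S(n) = \frac{n^{2} + 11 n - 12}{20 \left(n^{2} + 11 n + 28\right)}

Compute t_(k+1)/t_k: get (k + 3)*(k + 6)**2/((k + 5)**2*(k + 8)).
So A=k + 3 and B=k + 8, with C=k**2 + 10*k + 25.
Solve (k + 3)·f(k+1) − (k + 7)·f(k) = k**2 + 10*k + 25.
Bound: deg f ≤ 4.
Match coefficients ⇒ f(k) = k*(k + 4)*(k + 5)*(k + 9)/36.
R(k) = B(k−1)·f(k)/C(k) = k*(k + 4)*(k + 7)*(k + 9)/(36*(k + 5)); s_k = R·t_k = k*(k + 9)/(9*(k**2 + 9*k + 18)).
s_(k+1) − s_k = 4*(k + 5)/(k**4 + 20*k**3 + 145*k**2 + 450*k + 504) = t_k.
Telescope: S(n) = s_(n+1) − s_(2) = (n**2 + 11*n + 10)/(9*(n**2 + 11*n + 28)) − (11/180) = (n**2 + 11*n - 12)/(20*(n**2 + 11*n + 28)).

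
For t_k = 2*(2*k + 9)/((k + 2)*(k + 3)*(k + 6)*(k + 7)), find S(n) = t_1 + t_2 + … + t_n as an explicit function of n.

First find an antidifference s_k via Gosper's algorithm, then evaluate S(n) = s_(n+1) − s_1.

Ratio r(k) = (k + 2)*(k + 6)*(2*k + 11)/((k + 4)*(k + 8)*(2*k + 9)).
Gosper form: A/B · C(k+1)/C(k) with A=k + 2, B=k + 8, C=k**3 + 27*k**2/2 + 121*k/2 + 90.
Need (k + 2)·f(k+1) − (k + 7)·f(k) = k**3 + 27*k**2/2 + 121*k/2 + 90.
Degrees (1,1,3) ⇒ d ≤ 5.
Solve for f: f(k) = k*(k + 3)*(k + 4)*(k + 5)*(k + 8)/24 (degree 5 ≤ 5).
Get s_k = R·t_k = k*(k + 8)/(6*(k**2 + 8*k + 12)) with R(k) = B(k−1)f(k)/C(k) = k*(k + 3)*(k + 7)*(k + 8)/(12*(2*k + 9)).
Verify: 2*(2*k + 9)/(k**4 + 18*k**3 + 113*k**2 + 288*k + 252) matches t_k.
Evaluate: s_(n+1) = (n**2 + 10*n + 9)/(6*(n**2 + 10*n + 21)); subtract s_(1) = 1/14 ⇒ S(n) = 2*n*(n + 10)/(21*(n**2 + 10*n + 21)).

S(n) = 2*n*(n + 10)/(21*(n**2 + 10*n + 21))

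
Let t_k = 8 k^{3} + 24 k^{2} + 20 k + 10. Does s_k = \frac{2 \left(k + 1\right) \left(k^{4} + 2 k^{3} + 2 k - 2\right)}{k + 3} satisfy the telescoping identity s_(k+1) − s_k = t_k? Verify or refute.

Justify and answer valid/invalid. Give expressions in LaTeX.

s_(k+1) = 2*(k + 2)*(2*k + (k + 1)**4 + 2*(k + 1)**3)/(k + 4)
s_(k+1) − s_k = 2*(4*k**5 + 34*k**4 + 98*k**3 + 127*k**2 + 89*k + 26)/(k**2 + 7*k + 12)
(s_(k+1) − s_k) − t_k = 4*(-3*k**4 - 22*k**3 - 46*k**2 - 33*k - 17)/(k**2 + 7*k + 12)

Invalid: residual \frac{4 \left(- 3 k^{4} - 22 k^{3} - 46 k^{2} - 33 k - 17\right)}{k^{2} + 7 k + 12} ≠ 0.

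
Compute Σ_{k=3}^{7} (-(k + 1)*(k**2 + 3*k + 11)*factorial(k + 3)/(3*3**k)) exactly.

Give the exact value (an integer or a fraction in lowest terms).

Ratio r(k) = (k + 2)*(k + 4)*(3*k + (k + 1)**2 + 14)/(3*(k + 1)*(k**2 + 3*k + 11)).
Factor: A=k/3 + 4/3; B=1; C=k**3 + 4*k**2 + 14*k + 11.
Key eq: (k/3 + 4/3)·f(k+1) = (1)·f(k) + (k**3 + 4*k**2 + 14*k + 11).
Degrees (1,0,3) ⇒ d ≤ 2.
Solve for f: f(k) = 3*(k**2 + k + 3) (degree 2 ≤ 2).
Then R = B(k−1)f/C = 3*(k**2 + k + 3)/((k + 1)*(k**2 + 3*k + 11)), so s_k = R(k)·t_k = -(k**2 + k + 3)*factorial(k + 3)/3**k.
Δs = -(k + 1)*(k**2 + 3*k + 11)*factorial(k + 3)/(3*3**k), as required.
Telescoping: Σ = s_(8) − s_(3) = -12320000/27 − (-400) = -12309200/27.

Σ = -12309200/27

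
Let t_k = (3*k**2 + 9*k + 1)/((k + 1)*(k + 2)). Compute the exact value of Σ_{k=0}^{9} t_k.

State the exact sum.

Σ = 280/11

Compute t_(k+1)/t_k: get (k + 1)*(9*k + 3*(k + 1)**2 + 10)/((k + 3)*(3*k**2 + 9*k + 1)).
So A=k + 1 and B=k + 3, with C=k**2 + 3*k + 1/3.
Need (k + 1)·f(k+1) − (k + 2)·f(k) = k**2 + 3*k + 1/3.
d = 2 from the (1,1,2) case.
Solve for f: f(k) = k*(3*k - 2)/3 (degree 2 ≤ 2).
Certificate R = B(k−1)f/C = k*(k + 2)*(3*k - 2)/(3*k**2 + 9*k + 1) gives s_k = k*(3*k - 2)/(k + 1).
s_(k+1) − s_k = (3*k**2 + 9*k + 1)/(k**2 + 3*k + 2) = t_k.
Σ_(k=0)^(9) t_k = s_(10) − s_(0) = 280/11 − (0) = 280/11.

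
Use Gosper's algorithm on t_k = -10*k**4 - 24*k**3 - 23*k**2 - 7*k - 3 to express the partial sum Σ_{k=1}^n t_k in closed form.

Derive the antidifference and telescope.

S(n) = n*(-2*n**4 - 11*n**3 - 23*n**2 - 21*n - 10)

Compute t_(k+1)/t_k: get (10*k**4 + 64*k**3 + 155*k**2 + 165*k + 67)/(10*k**4 + 24*k**3 + 23*k**2 + 7*k + 3).
Take A(k)=1, B(k)=1, C(k)=k**4 + 12*k**3/5 + 23*k**2/10 + 7*k/10 + 3/10.
Key eq: (1)·f(k+1) = (1)·f(k) + (k**4 + 12*k**3/5 + 23*k**2/10 + 7*k/10 + 3/10).
deg f ≤ 5 (via 0,0,4).
Match coefficients ⇒ f(k) = k*(2*k**4 + k**3 - k**2 - 2*k + 3)/10.
R(k) = B(k−1)·f(k)/C(k) = k*(2*k**4 + k**3 - k**2 - 2*k + 3)/(10*k**4 + 24*k**3 + 23*k**2 + 7*k + 3); s_k = R·t_k = k*(-2*k**4 - k**3 + k**2 + 2*k - 3).
Verify: -10*k**4 - 24*k**3 - 23*k**2 - 7*k - 3 matches t_k.
Telescope: S(n) = s_(n+1) − s_(1) = -2*n**5 - 11*n**4 - 23*n**3 - 21*n**2 - 10*n - 3 − (-3) = n*(-2*n**4 - 11*n**3 - 23*n**2 - 21*n - 10).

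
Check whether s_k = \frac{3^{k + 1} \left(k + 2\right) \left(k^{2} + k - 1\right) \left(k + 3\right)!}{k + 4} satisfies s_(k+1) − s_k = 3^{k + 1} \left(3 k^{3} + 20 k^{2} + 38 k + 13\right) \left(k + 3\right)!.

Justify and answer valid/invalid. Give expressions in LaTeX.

s_(k+1) = 3**(k + 2)*(k + 3)*(k**2 + 3*k + 1)*factorial(k + 4)/(k + 5)
s_(k+1) − s_k = 3**(k + 1)*(k**2 + 7*k + 11)*(3*k**3 + 20*k**2 + 41*k + 14)*factorial(k + 3)/((k + 4)*(k + 5))
(s_(k+1) − s_k) − t_k = -6*3**k*(3*k**4 + 32*k**3 + 117*k**2 + 164*k + 53)*factorial(k + 3)/((k + 4)*(k + 5))

Invalid: residual - \frac{6 \cdot 3^{k} \left(3 k^{4} + 32 k^{3} + 117 k^{2} + 164 k + 53\right) \left(k + 3\right)!}{\left(k + 4\right) \left(k + 5\right)} ≠ 0.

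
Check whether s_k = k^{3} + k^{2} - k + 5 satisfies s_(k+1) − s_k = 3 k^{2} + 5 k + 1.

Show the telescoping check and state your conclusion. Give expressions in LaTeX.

s_(k+1) = -k + (k + 1)**3 + (k + 1)**2 + 4
s_(k+1) − s_k = 3*k**2 + 5*k + 1
(s_(k+1) − s_k) − t_k = 0

valid; difference matches t_k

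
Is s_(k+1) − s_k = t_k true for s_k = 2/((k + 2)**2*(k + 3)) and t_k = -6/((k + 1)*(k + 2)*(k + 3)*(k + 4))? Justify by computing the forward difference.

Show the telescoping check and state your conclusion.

s_(k+1) = 2/((k + 3)**2*(k + 4))
s_(k+1) − s_k = 2*((k + 2)**2 - (k + 3)*(k + 4))/((k + 2)**2*(k + 3)**2*(k + 4))
(s_(k+1) − s_k) − t_k = 4*(2*k + 5)/(k**6 + 15*k**5 + 91*k**4 + 285*k**3 + 484*k**2 + 420*k + 144)

Invalid: residual 4*(2*k + 5)/(k**6 + 15*k**5 + 91*k**4 + 285*k**3 + 484*k**2 + 420*k + 144) ≠ 0.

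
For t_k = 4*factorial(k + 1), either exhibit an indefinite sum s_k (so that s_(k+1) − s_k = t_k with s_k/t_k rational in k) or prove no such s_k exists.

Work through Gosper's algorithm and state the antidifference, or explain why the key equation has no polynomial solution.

none — t_k is not Gosper-summable

Compute t_(k+1)/t_k: get k + 2.
So A=k + 2 and B=1, with C=1.
Solve (k + 2)·f(k+1) − (1)·f(k) = 1.
Degrees (1,0,0) ⇒ d ≤ -1.
deg f ≤ -1 is impossible — no certificate.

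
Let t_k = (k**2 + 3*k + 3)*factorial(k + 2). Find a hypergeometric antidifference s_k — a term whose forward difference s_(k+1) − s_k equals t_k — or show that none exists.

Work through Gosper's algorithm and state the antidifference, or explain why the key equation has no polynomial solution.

s_k = k*factorial(k + 2)

Step 1: r(k) = (k + 3)*(3*k + (k + 1)**2 + 6)/(k**2 + 3*k + 3).
So A=k + 3 and B=1, with C=k**2 + 3*k + 3.
Need (k + 3)·f(k+1) − (1)·f(k) = k**2 + 3*k + 3.
Degrees (1,0,2) ⇒ d ≤ 1.
Solving with deg f ≤ 1: f(k) = k.
Then R = B(k−1)f/C = k/(k**2 + 3*k + 3), so s_k = R(k)·t_k = k*factorial(k + 2).
Check: Δs_k = (k**2 + 3*k + 3)*factorial(k + 2). ✓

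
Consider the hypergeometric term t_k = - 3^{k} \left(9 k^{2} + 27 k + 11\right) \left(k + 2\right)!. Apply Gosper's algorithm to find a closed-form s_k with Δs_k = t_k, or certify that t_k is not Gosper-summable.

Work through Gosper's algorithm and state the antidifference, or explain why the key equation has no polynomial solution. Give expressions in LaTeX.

s_k = - 3^{k} \left(3 k - 2\right) \left(k + 2\right)!

r(k) = 3*(9*k**3 + 72*k**2 + 182*k + 141)/(9*k**2 + 27*k + 11) after simplifying.
Normal form (A,B,C) = (3*k + 9, 1, k**2 + 3*k + 11/9).
Set up (3*k + 9)·f(k+1) − (1)·f(k) − (k**2 + 3*k + 11/9) = 0.
Bound: deg f ≤ 1.
A polynomial solution: f(k) = (3*k - 2)/9.
Certificate R = B(k−1)f/C = (3*k - 2)/(9*k**2 + 27*k + 11) gives s_k = -3**k*(3*k - 2)*factorial(k + 2).
Check: Δs_k = -3**k*(9*k**2 + 27*k + 11)*factorial(k + 2). ✓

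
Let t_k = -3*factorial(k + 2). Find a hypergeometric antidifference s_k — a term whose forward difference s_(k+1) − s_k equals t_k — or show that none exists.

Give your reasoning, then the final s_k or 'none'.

no hypergeometric antidifference exists

The ratio is k + 3.
Factor: A=k + 3; B=1; C=1.
Key eq: (k + 3)·f(k+1) = (1)·f(k) + (1).
From deg A=1, deg B=0, deg C=0: d=-1.
Bound -1 < 0, so the key equation has no polynomial solution.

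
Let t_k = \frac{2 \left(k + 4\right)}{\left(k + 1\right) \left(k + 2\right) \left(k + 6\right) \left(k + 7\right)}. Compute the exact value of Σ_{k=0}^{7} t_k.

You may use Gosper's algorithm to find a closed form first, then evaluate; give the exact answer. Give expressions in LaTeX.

t_(k+1)/t_k = (k + 1)*(k + 5)*(k + 6)/((k + 3)*(k + 4)*(k + 8)).
Factor: A=k + 1; B=k + 8; C=k**4 + 16*k**3 + 95*k**2 + 248*k + 240.
Key eq: (k + 1)·f(k+1) = (k + 7)·f(k) + (k**4 + 16*k**3 + 95*k**2 + 248*k + 240).
Degrees (1,1,4) ⇒ d ≤ 6.
Match coefficients ⇒ f(k) = k*(k + 2)*(k + 3)*(k + 4)*(k + 5)*(k + 7)/12.
Get s_k = R·t_k = k*(k + 7)/(6*(k**2 + 7*k + 6)) with R(k) = B(k−1)f(k)/C(k) = k*(k + 2)*(k + 7)**2/(12*(k + 4)).
Δs = 2*(k + 4)/(k**4 + 16*k**3 + 83*k**2 + 152*k + 84), as required.
Evaluate s at k=8 and k=0: 10/63 and 0; difference 10/63.

Σ = 10/63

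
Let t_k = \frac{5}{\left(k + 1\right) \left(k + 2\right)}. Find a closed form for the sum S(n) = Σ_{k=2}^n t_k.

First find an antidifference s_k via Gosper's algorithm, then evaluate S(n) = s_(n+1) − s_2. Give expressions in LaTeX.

S(n) = \frac{5 \left(n - 1\right)}{3 \left(n + 2\right)}

r(k) = (k + 1)/(k + 3) after simplifying.
Factor: A=k + 1; B=k + 3; C=1.
Key eq: (k + 1)·f(k+1) = (k + 2)·f(k) + (1).
d = 1 from the (1,1,0) case.
Coefficient equations give f(k) = k.
Certificate R = B(k−1)f/C = k*(k + 2) gives s_k = 5*k/(k + 1).
Check: Δs_k = 5/(k**2 + 3*k + 2). ✓
Evaluate: s_(n+1) = 5*(n + 1)/(n + 2); subtract s_(2) = 10/3 ⇒ S(n) = 5*(n - 1)/(3*(n + 2)).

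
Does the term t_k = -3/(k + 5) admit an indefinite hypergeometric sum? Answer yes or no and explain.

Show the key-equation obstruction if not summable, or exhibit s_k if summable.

r(k) = (k + 5)/(k + 6) after simplifying.
Gosper form: A/B · C(k+1)/C(k) with A=k + 5, B=k + 6, C=1.
Need (k + 5)·f(k+1) − (k + 5)·f(k) = 1.
From deg A=1, deg B=1, deg C=0: d=0.
Generic f = c0 gives residual -1; -1 = 0 cannot hold, so t_k is not Gosper-summable.

No — t_k has no hypergeometric antidifference.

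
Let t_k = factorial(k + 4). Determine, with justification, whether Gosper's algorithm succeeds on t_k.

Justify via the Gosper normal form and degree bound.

No; the degree bound rules out any f.

r(k) = k + 5 after simplifying.
Gosper form: A/B · C(k+1)/C(k) with A=k + 5, B=1, C=1.
f must satisfy (k + 5)·f(k+1) − (1)·f(k) = 1.
Degrees (1,0,0) ⇒ d ≤ -1.
Bound -1 < 0, so the key equation has no polynomial solution.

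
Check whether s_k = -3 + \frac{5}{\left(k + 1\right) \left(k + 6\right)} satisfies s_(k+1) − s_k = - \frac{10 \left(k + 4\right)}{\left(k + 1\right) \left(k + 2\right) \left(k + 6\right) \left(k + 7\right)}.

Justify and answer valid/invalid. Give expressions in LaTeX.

valid; difference matches t_k

s_(k+1) = -3 + 5/((k + 2)*(k + 7))
s_(k+1) − s_k = 10*(-k - 4)/(k**4 + 16*k**3 + 83*k**2 + 152*k + 84)
(s_(k+1) − s_k) − t_k = 0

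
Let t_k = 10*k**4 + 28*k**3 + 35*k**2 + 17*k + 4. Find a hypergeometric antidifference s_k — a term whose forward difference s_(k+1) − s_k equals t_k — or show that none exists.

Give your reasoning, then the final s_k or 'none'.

The ratio is (10*k**4 + 68*k**3 + 179*k**2 + 211*k + 94)/(10*k**4 + 28*k**3 + 35*k**2 + 17*k + 4).
Take A(k)=1, B(k)=1, C(k)=k**4 + 14*k**3/5 + 7*k**2/2 + 17*k/10 + 2/5.
Solve (1)·f(k+1) − (1)·f(k) = k**4 + 14*k**3/5 + 7*k**2/2 + 17*k/10 + 2/5.
From deg A=0, deg B=0, deg C=4: d=5.
A polynomial solution: f(k) = k*(2*k**4 + 2*k**3 + k**2 - 2*k + 1)/10.
Get s_k = R·t_k = k*(2*k**4 + 2*k**3 + k**2 - 2*k + 1) with R(k) = B(k−1)f(k)/C(k) = k*(2*k**4 + 2*k**3 + k**2 - 2*k + 1)/(10*k**4 + 28*k**3 + 35*k**2 + 17*k + 4).
Check: Δs_k = 10*k**4 + 28*k**3 + 35*k**2 + 17*k + 4. ✓

s_k = k*(2*k**4 + 2*k**3 + k**2 - 2*k + 1)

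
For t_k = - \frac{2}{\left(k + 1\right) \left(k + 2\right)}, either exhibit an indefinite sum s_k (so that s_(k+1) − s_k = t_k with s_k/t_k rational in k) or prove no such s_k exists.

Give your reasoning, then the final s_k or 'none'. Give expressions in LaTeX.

s_k = - \frac{2 k}{k + 1}

t_(k+1)/t_k = (k + 1)/(k + 3).
Normal form (A,B,C) = (k + 1, k + 3, 1).
Key eq: (k + 1)·f(k+1) = (k + 2)·f(k) + (1).
Degrees (1,1,0) ⇒ d ≤ 1.
Solve for f: f(k) = k (degree 1 ≤ 1).
Certificate R = B(k−1)f/C = k*(k + 2) gives s_k = -2*k/(k + 1).
Verify: -2/(k**2 + 3*k + 2) matches t_k.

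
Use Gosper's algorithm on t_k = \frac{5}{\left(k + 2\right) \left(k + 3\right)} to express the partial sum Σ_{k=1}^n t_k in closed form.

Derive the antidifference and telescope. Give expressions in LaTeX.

S(n) = \frac{5 n}{3 \left(n + 3\right)}

Ratio r(k) = (k + 2)/(k + 4).
Factor: A=k + 2; B=k + 4; C=1.
Set up (k + 2)·f(k+1) − (k + 3)·f(k) − (1) = 0.
From deg A=1, deg B=1, deg C=0: d=1.
Solving with deg f ≤ 1: f(k) = k/2.
So s_k = (B(k−1)f/C)·t_k = (k*(k + 3)/2)·t_k = 5*k/(2*(k + 2)).
Check: Δs_k = 5/(k**2 + 5*k + 6). ✓
Telescope: S(n) = s_(n+1) − s_(1) = 5*(n + 1)/(2*(n + 3)) − (5/6) = 5*n/(3*(n + 3)).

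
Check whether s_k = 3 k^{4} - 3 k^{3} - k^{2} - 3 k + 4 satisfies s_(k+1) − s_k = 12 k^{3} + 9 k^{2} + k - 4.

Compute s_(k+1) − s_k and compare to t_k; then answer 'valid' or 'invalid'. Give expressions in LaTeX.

Valid: the claim telescopes to t_k.

s_(k+1) = k*(3*k**3 + 9*k**2 + 8*k - 2)
s_(k+1) − s_k = 12*k**3 + 9*k**2 + k - 4
(s_(k+1) − s_k) − t_k = 0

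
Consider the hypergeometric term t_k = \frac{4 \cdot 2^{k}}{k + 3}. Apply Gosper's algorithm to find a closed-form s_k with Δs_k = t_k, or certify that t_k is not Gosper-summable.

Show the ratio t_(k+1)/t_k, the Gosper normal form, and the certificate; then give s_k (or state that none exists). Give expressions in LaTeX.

The ratio is 2*(k + 3)/(k + 4).
Normal form (A,B,C) = (2*k + 6, k + 4, 1).
Need (2*k + 6)·f(k+1) − (k + 3)·f(k) = 1.
Bound: deg f ≤ -1.
d = -1 < 0 ⇒ no nonzero polynomial f; not summable.

none — t_k is not Gosper-summable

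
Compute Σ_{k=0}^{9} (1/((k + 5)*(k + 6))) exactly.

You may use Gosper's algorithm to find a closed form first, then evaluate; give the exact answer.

Compute t_(k+1)/t_k: get (k + 5)/(k + 7).
So A=k + 5 and B=k + 7, with C=1.
Key eq: (k + 5)·f(k+1) = (k + 6)·f(k) + (1).
Degrees (1,1,0) ⇒ d ≤ 1.
Coefficient equations give f(k) = k/5.
Get s_k = R·t_k = k/(5*(k + 5)) with R(k) = B(k−1)f(k)/C(k) = k*(k + 6)/5.
Verify: 1/(k**2 + 11*k + 30) matches t_k.
Sum = s_(10) − s_(0); s_(10) = 2/15, s_(0) = 0 ⇒ 2/15.

Σ = 2/15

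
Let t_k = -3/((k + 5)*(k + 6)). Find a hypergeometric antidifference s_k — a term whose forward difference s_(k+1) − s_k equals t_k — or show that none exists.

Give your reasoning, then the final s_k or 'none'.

s_k = -3*k/(5*k + 25)

r(k) = (k + 5)/(k + 7) after simplifying.
So A=k + 5 and B=k + 7, with C=1.
Key eq: (k + 5)·f(k+1) = (k + 6)·f(k) + (1).
deg f ≤ 1 (via 1,1,0).
Coefficient equations give f(k) = k/5.
Then R = B(k−1)f/C = k*(k + 6)/5, so s_k = R(k)·t_k = -3*k/(5*k + 25).
s_(k+1) − s_k = -3/(k**2 + 11*k + 30) = t_k.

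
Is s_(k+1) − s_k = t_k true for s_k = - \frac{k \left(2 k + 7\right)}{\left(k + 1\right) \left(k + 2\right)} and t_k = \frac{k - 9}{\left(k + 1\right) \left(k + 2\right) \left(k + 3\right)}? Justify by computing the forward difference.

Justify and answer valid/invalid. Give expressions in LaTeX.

s_(k+1) = -(k + 1)*(2*k + 9)/((k + 2)*(k + 3))
s_(k+1) − s_k = (k - 9)/(k**3 + 6*k**2 + 11*k + 6)
(s_(k+1) − s_k) − t_k = 0

valid; difference matches t_k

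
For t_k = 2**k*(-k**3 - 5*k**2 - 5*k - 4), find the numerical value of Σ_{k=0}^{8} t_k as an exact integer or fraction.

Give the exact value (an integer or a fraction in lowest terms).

Σ = -344578

r(k) = 2*(k**3 + 8*k**2 + 18*k + 15)/(k**3 + 5*k**2 + 5*k + 4) after simplifying.
Gosper form: A/B · C(k+1)/C(k) with A=2, B=1, C=k**3 + 5*k**2 + 5*k + 4.
f must satisfy (2)·f(k+1) − (1)·f(k) = k**3 + 5*k**2 + 5*k + 4.
d = 3 from the (0,0,3) case.
Solving with deg f ≤ 3: f(k) = k**3 - k**2 + 3*k - 2.
So s_k = (B(k−1)f/C)·t_k = ((k**3 - k**2 + 3*k - 2)/((k + 4)*(k**2 + k + 1)))·t_k = 2**k*(-k**3 + k**2 - 3*k + 2).
Verify: 2**k*(-k**3 - 5*k**2 - 5*k - 4) matches t_k.
Σ_(k=0)^(8) t_k = s_(9) − s_(0) = -344576 − (2) = -344578.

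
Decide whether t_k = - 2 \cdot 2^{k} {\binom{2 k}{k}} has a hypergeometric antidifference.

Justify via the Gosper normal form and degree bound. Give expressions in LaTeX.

No — negative degree bound, so no certificate f.

r(k) = 4*(2*k + 1)/(k + 1) after simplifying.
So A=8*k + 4 and B=k + 1, with C=1.
Set up (8*k + 4)·f(k+1) − (k)·f(k) − (1) = 0.
From deg A=1, deg B=1, deg C=0: d=-1.
d = -1 < 0 ⇒ no nonzero polynomial f; not summable.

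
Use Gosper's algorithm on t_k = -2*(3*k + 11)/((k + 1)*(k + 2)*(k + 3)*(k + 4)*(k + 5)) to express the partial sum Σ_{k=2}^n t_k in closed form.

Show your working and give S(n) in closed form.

S(n) = (-n**3 - 10*n**2 - 31*n + 42)/(36*(n**3 + 10*n**2 + 31*n + 30))

r(k) = (k + 1)*(3*k + 14)/((k + 6)*(3*k + 11)) after simplifying.
Gosper form: A/B · C(k+1)/C(k) with A=k + 1, B=k + 6, C=k + 11/3.
Solve (k + 1)·f(k+1) − (k + 5)·f(k) = k + 11/3.
Degrees (1,1,1) ⇒ d ≤ 4.
Solve for f: f(k) = k*(k + 3)*(k**2 + 7*k + 14)/24 (degree 4 ≤ 4).
So s_k = (B(k−1)f/C)·t_k = (k*(k + 3)*(k + 5)*(k**2 + 7*k + 14)/(8*(3*k + 11)))·t_k = k*(-k**2 - 7*k - 14)/(4*(k**3 + 7*k**2 + 14*k + 8)).
Check: Δs_k = 2*(-3*k - 11)/(k**5 + 15*k**4 + 85*k**3 + 225*k**2 + 274*k + 120). ✓
Evaluate: s_(n+1) = (-n**3 - 10*n**2 - 31*n - 22)/(4*(n**3 + 10*n**2 + 31*n + 30)); subtract s_(2) = -2/9 ⇒ S(n) = (-n**3 - 10*n**2 - 31*n + 42)/(36*(n**3 + 10*n**2 + 31*n + 30)).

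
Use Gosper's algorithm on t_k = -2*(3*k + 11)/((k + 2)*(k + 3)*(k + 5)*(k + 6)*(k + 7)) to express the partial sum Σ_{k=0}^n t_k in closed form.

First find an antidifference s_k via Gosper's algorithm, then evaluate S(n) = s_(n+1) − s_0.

r(k) = (k + 2)*(k + 5)*(3*k + 14)/((k + 4)*(k + 8)*(3*k + 11)) after simplifying.
So A=k + 2 and B=k + 8, with C=k**2 + 23*k/3 + 44/3.
Key eq: (k + 2)·f(k+1) = (k + 7)·f(k) + (k**2 + 23*k/3 + 44/3).
Bound: deg f ≤ 5.
A polynomial solution: f(k) = k*(k + 3)*(k + 4)*(k**2 + 13*k + 52)/180.
So s_k = (B(k−1)f/C)·t_k = (k*(k + 3)*(k + 7)*(k**2 + 13*k + 52)/(60*(3*k + 11)))·t_k = k*(-k**2 - 13*k - 52)/(30*(k**3 + 13*k**2 + 52*k + 60)).
Verify: 2*(-3*k - 11)/(k**5 + 23*k**4 + 203*k**3 + 853*k**2 + 1692*k + 1260) matches t_k.
Telescope: S(n) = s_(n+1) − s_(0) = (-n**3 - 16*n**2 - 81*n - 66)/(30*(n**3 + 16*n**2 + 81*n + 126)) − (0) = (-n**3 - 16*n**2 - 81*n - 66)/(30*(n**3 + 16*n**2 + 81*n + 126)).

S(n) = (-n**3 - 16*n**2 - 81*n - 66)/(30*(n**3 + 16*n**2 + 81*n + 126))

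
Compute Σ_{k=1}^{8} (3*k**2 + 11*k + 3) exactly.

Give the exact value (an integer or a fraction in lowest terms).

Step 1: r(k) = (3*k**2 + 17*k + 17)/(3*k**2 + 11*k + 3).
So A=1 and B=1, with C=k**2 + 11*k/3 + 1.
Set up (1)·f(k+1) − (1)·f(k) − (k**2 + 11*k/3 + 1) = 0.
deg f ≤ 3 (via 0,0,2).
Solve for f: f(k) = k*(k**2 + 4*k - 2)/3 (degree 3 ≤ 3).
Then R = B(k−1)f/C = k*(k**2 + 4*k - 2)/(3*k**2 + 11*k + 3), so s_k = R(k)·t_k = k*(k**2 + 4*k - 2).
Check: Δs_k = 3*k**2 + 11*k + 3. ✓
Telescoping: Σ = s_(9) − s_(1) = 1035 − (3) = 1032.

Σ = 1032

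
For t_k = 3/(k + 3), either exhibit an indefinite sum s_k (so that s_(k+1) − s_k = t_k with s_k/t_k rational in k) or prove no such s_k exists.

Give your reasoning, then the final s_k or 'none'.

no hypergeometric antidifference exists

Ratio r(k) = (k + 3)/(k + 4).
A = k + 3, B = k + 4, C = 1.
Solve (k + 3)·f(k+1) − (k + 3)·f(k) = 1.
From deg A=1, deg B=1, deg C=0: d=0.
f = c0 ⇒ A·f(k+1) − B(k−1)·f(k) − C = -1. The system {-1 = 0} is inconsistent; no antidifference.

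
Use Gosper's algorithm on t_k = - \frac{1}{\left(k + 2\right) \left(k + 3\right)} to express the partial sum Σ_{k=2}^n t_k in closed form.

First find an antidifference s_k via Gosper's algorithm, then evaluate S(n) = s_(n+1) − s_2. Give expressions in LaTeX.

The ratio is (k + 2)/(k + 4).
Factor: A=k + 2; B=k + 4; C=1.
Solve (k + 2)·f(k+1) − (k + 3)·f(k) = 1.
From deg A=1, deg B=1, deg C=0: d=1.
Solving with deg f ≤ 1: f(k) = k/2.
R(k) = B(k−1)·f(k)/C(k) = k*(k + 3)/2; s_k = R·t_k = -k/(2*k + 4).
Δs = -1/(k**2 + 5*k + 6), as required.
Σ_(k=2)^n t_k = s_(n+1) − s_(2) = ((-n - 1)/(2*(n + 3))) − (-1/4), i.e. (1 - n)/(4*(n + 3)).

S(n) = \frac{1 - n}{4 \left(n + 3\right)}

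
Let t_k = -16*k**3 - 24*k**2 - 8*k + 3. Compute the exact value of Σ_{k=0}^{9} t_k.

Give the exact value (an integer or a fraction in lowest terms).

Step 1: r(k) = (16*k**3 + 72*k**2 + 104*k + 45)/(16*k**3 + 24*k**2 + 8*k - 3).
Gosper form: A/B · C(k+1)/C(k) with A=1, B=1, C=k**3 + 3*k**2/2 + k/2 - 3/16.
Need (1)·f(k+1) − (1)·f(k) = k**3 + 3*k**2/2 + k/2 - 3/16.
d = 4 from the (0,0,3) case.
Solve for f: f(k) = k*(4*k**3 - 4*k - 3)/16 (degree 4 ≤ 4).
R(k) = B(k−1)·f(k)/C(k) = k*(4*k**3 - 4*k - 3)/(16*k**3 + 24*k**2 + 8*k - 3); s_k = R·t_k = k*(-4*k**3 + 4*k + 3).
Check: Δs_k = -16*k**3 - 24*k**2 - 8*k + 3. ✓
Σ_(k=0)^(9) t_k = s_(10) − s_(0) = -39570 − (0) = -39570.

Σ = -39570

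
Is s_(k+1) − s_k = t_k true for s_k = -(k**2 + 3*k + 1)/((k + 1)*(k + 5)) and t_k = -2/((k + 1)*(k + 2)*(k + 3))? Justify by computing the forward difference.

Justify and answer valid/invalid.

Invalid: residual 3*(-k**3 - 6*k**2 - 8*k + 7)/(k**5 + 17*k**4 + 107*k**3 + 307*k**2 + 396*k + 180) ≠ 0.

s_(k+1) = (-3*k - (k + 1)**2 - 4)/((k + 2)*(k + 6))
s_(k+1) − s_k = (-3*k**2 - 11*k - 13)/(k**4 + 14*k**3 + 65*k**2 + 112*k + 60)
(s_(k+1) − s_k) − t_k = 3*(-k**3 - 6*k**2 - 8*k + 7)/(k**5 + 17*k**4 + 107*k**3 + 307*k**2 + 396*k + 180)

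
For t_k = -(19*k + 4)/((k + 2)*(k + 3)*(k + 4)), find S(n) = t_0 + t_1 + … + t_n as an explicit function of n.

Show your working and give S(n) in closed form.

t_(k+1)/t_k = (k + 2)*(19*k + 23)/((k + 5)*(19*k + 4)).
So A=k + 2 and B=k + 5, with C=k + 4/19.
Set up (k + 2)·f(k+1) − (k + 4)·f(k) − (k + 4/19) = 0.
deg f ≤ 2 (via 1,1,1).
Match coefficients ⇒ f(k) = k*(7*k - 3)/38.
So s_k = (B(k−1)f/C)·t_k = (k*(k + 4)*(7*k - 3)/(2*(19*k + 4)))·t_k = k*(3 - 7*k)/(2*(k + 2)*(k + 3)).
Verify: (-19*k - 4)/(k**3 + 9*k**2 + 26*k + 24) matches t_k.
Σ_(k=0)^n t_k = s_(n+1) − s_(0) = ((-7*n**2 - 11*n - 4)/(2*(n**2 + 7*n + 12))) − (0), i.e. (-7*n**2 - 11*n - 4)/(2*(n**2 + 7*n + 12)).

S(n) = (-7*n**2 - 11*n - 4)/(2*(n**2 + 7*n + 12))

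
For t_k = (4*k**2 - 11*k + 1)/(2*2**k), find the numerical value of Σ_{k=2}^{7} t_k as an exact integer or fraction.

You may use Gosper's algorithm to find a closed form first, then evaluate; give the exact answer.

The ratio is (4*k**2 - 3*k - 6)/(2*(4*k**2 - 11*k + 1)).
Gosper form: A/B · C(k+1)/C(k) with A=1/2, B=1, C=k**2 - 11*k/4 + 1/4.
f must satisfy (1/2)·f(k+1) − (1)·f(k) = k**2 - 11*k/4 + 1/4.
d = 2 from the (0,0,2) case.
A polynomial solution: f(k) = -(4*k**2 - 3*k + 2)/2.
R(k) = B(k−1)·f(k)/C(k) = -2*(4*k**2 - 3*k + 2)/(4*k**2 - 11*k + 1); s_k = R·t_k = (-4*k**2 + 3*k - 2)/2**k.
Δs = (4*k**2 - 11*k + 1)/(2*2**k), as required.
Σ_(k=2)^(7) t_k = s_(8) − s_(2) = -117/128 − (-3) = 267/128.

Σ = 267/128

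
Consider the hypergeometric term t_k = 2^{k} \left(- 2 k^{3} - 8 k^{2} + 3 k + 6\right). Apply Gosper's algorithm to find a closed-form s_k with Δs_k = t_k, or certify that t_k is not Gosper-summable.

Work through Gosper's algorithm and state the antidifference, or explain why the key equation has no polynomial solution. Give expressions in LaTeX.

s_k = 2^{k} \left(- 2 k^{3} + 4 k^{2} - k + 4\right)

Compute t_(k+1)/t_k: get 2*(2*k**3 + 14*k**2 + 19*k + 1)/(2*k**3 + 8*k**2 - 3*k - 6).
A = 2, B = 1, C = k**3 + 4*k**2 - 3*k/2 - 3.
f must satisfy (2)·f(k+1) − (1)·f(k) = k**3 + 4*k**2 - 3*k/2 - 3.
From deg A=0, deg B=0, deg C=3: d=3.
A polynomial solution: f(k) = (2*k**3 - 4*k**2 + k - 4)/2.
Then R = B(k−1)f/C = (2*k**3 - 4*k**2 + k - 4)/(2*k**3 + 8*k**2 - 3*k - 6), so s_k = R(k)·t_k = 2**k*(-2*k**3 + 4*k**2 - k + 4).
Δs = 2**k*(-2*k**3 - 8*k**2 + 3*k + 6), as required.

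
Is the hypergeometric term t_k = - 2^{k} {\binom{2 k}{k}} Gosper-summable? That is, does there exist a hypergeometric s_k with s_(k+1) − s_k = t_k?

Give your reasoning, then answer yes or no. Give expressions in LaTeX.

r(k) = 4*(2*k + 1)/(k + 1) after simplifying.
Factor: A=8*k + 4; B=k + 1; C=1.
Need (8*k + 4)·f(k+1) − (k)·f(k) = 1.
Degrees (1,1,0) ⇒ d ≤ -1.
d = -1 < 0 ⇒ no nonzero polynomial f; not summable.

No — key equation has no polynomial f.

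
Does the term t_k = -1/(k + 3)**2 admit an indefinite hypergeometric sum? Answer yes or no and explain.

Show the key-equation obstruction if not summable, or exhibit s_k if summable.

t_(k+1)/t_k = (k + 3)**2/(k + 4)**2.
A = k**2 + 6*k + 9, B = k**2 + 8*k + 16, C = 1.
Solve (k**2 + 6*k + 9)·f(k+1) − (k**2 + 6*k + 9)·f(k) = 1.
Degrees (2,2,0) ⇒ d ≤ 0.
Generic f = c0 gives residual -1; -1 = 0 cannot hold, so t_k is not Gosper-summable.

No — t_k has no hypergeometric antidifference.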